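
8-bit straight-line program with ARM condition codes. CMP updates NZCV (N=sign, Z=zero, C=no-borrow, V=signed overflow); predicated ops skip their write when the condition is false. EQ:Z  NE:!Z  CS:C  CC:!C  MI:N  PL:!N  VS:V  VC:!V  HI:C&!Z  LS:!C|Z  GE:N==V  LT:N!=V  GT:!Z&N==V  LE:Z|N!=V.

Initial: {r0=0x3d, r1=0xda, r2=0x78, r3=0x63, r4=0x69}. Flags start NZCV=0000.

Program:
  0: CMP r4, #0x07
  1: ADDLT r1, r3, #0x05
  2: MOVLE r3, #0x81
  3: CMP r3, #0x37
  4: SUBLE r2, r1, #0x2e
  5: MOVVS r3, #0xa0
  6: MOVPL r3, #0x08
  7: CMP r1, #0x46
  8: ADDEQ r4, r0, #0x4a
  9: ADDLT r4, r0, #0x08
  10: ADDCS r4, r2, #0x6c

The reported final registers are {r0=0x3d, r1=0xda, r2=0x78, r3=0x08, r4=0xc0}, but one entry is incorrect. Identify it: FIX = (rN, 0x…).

FIX = (r4, 0xe4)

0: ✓ CMP  NZCV=0010
1: · ADDLT
2: · MOVLE
3: ✓ CMP  NZCV=0010
4: · SUBLE
5: · MOVVS
6: ✓ MOVPL  r3←0x08
7: ✓ CMP  NZCV=1010
8: · ADDEQ
9: ✓ ADDLT  r4←0x45
10: ✓ ADDCS  r4←0xe4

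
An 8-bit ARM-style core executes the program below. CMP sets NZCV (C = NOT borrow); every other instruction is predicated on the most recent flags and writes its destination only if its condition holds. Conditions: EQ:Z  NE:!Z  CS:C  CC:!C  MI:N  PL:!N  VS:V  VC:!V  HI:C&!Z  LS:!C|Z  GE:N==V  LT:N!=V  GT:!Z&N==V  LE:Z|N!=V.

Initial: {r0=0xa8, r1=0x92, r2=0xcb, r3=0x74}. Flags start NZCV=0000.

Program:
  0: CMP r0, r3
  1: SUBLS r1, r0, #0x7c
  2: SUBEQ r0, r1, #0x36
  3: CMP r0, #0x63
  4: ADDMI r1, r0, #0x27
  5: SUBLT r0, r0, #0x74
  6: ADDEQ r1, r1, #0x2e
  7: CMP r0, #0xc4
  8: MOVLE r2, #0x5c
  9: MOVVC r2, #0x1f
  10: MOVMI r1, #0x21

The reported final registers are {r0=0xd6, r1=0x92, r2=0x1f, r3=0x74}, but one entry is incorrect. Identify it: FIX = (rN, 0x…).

0: ✓ CMP  NZCV=0011
1: · SUBLS
2: · SUBEQ
3: ✓ CMP  NZCV=0011
4: · ADDMI
5: ✓ SUBLT  r0←0x34
6: · ADDEQ
7: ✓ CMP  NZCV=0000
8: · MOVLE
9: ✓ MOVVC  r2←0x1f
10: · MOVMI

FIX = (r0, 0x34)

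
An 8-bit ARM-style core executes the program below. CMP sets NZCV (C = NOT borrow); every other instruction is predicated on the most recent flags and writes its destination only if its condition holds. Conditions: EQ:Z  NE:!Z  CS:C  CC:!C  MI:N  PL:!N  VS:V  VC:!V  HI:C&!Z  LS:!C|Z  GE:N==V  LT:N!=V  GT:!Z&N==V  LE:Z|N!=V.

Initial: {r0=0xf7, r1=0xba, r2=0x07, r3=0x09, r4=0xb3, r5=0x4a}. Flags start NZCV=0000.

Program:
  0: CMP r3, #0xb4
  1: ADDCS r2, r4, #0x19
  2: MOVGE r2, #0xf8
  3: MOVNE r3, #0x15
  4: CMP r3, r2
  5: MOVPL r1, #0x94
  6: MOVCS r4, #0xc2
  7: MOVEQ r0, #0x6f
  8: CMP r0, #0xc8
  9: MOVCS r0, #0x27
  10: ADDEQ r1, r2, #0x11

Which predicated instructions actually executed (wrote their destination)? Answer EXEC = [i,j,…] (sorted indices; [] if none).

[0] flags=0000 → (cmp)
[1] flags=0000 CS?F → skip
[2] flags=0000 GE?T → r2=0xf8
[3] flags=0000 NE?T → r3=0x15
[4] flags=0000 → (cmp)
[5] flags=0000 PL?T → r1=0x94
[6] flags=0000 CS?F → skip
[7] flags=0000 EQ?F → skip
[8] flags=0010 → (cmp)
[9] flags=0010 CS?T → r0=0x27
[10] flags=0010 EQ?F → skip

EXEC = [2,3,5,9]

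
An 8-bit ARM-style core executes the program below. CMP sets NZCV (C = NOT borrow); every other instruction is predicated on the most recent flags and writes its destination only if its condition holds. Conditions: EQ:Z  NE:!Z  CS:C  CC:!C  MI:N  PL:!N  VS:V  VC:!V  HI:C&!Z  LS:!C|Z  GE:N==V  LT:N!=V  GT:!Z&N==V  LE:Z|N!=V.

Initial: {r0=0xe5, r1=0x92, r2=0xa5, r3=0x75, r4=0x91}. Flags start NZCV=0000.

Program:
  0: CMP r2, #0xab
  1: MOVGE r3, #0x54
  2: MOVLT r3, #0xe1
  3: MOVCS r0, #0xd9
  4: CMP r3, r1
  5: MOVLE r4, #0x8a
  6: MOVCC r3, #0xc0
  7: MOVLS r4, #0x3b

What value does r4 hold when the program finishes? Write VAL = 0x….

0: ✓ CMP  NZCV=1000
1: · MOVGE
2: ✓ MOVLT  r3←0xe1
3: · MOVCS
4: ✓ CMP  NZCV=0010
5: · MOVLE
6: · MOVCC
7: · MOVLS

VAL = 0x91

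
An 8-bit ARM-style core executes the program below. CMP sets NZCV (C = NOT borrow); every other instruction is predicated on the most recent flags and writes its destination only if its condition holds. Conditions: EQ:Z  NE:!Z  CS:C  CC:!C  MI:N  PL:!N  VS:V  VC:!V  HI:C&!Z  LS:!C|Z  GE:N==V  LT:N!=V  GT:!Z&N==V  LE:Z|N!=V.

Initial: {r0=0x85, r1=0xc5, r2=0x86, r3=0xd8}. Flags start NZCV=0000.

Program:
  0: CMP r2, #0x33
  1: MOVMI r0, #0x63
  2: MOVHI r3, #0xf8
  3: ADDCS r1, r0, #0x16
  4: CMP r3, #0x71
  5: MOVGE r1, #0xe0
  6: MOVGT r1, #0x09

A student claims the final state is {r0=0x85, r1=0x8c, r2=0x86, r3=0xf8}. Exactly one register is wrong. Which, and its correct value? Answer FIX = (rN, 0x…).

0: ✓ CMP  NZCV=0011
1: · MOVMI
2: ✓ MOVHI  r3←0xf8
3: ✓ ADDCS  r1←0x9b
4: ✓ CMP  NZCV=1010
5: · MOVGE
6: · MOVGT

FIX = (r1, 0x9b)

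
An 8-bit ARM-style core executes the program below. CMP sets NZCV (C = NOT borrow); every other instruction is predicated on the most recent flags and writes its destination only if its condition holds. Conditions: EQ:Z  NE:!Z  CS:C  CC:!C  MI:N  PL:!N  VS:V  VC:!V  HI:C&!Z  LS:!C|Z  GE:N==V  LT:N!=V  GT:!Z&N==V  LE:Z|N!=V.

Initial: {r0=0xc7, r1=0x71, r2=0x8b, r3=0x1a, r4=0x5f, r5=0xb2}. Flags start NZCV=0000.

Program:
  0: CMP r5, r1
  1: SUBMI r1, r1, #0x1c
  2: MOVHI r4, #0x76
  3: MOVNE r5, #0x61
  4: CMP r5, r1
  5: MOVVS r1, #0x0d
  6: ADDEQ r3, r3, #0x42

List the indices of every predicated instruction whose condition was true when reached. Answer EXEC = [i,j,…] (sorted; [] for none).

0: ✓ CMP  NZCV=0011
1: · SUBMI
2: ✓ MOVHI  r4←0x76
3: ✓ MOVNE  r5←0x61
4: ✓ CMP  NZCV=1000
5: · MOVVS
6: · ADDEQ

EXEC = [2,3]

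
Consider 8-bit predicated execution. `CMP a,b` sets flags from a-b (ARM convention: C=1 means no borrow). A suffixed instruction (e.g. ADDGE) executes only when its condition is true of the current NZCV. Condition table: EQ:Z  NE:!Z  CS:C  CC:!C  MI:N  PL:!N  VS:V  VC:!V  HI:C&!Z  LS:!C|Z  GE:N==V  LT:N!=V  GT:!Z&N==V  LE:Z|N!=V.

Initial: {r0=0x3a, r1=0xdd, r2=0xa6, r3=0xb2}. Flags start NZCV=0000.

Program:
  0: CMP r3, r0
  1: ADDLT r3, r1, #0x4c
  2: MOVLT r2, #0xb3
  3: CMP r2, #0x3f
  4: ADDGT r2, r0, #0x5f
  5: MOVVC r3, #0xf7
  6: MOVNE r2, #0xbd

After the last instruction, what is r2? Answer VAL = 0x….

[0] flags=0011 → (cmp)
[1] flags=0011 LT?T → r3=0x29
[2] flags=0011 LT?T → r2=0xb3
[3] flags=0011 → (cmp)
[4] flags=0011 GT?F → skip
[5] flags=0011 VC?F → skip
[6] flags=0011 NE?T → r2=0xbd

VAL = 0xbd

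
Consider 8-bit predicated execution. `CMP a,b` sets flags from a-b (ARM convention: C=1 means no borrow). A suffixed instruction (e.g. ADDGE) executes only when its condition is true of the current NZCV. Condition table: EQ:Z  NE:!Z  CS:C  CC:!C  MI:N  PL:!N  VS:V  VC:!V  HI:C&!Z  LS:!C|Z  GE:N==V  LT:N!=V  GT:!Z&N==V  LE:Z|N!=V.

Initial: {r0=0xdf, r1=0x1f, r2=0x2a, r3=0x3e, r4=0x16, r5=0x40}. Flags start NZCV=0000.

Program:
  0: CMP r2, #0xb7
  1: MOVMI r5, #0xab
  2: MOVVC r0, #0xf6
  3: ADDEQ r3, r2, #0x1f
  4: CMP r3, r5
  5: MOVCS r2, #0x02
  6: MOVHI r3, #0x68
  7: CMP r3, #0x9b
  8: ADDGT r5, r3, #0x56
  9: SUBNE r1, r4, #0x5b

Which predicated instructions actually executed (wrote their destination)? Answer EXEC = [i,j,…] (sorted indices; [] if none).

EXEC = [2,8,9]

[0] flags=0000 → (cmp)
[1] flags=0000 MI?F → skip
[2] flags=0000 VC?T → r0=0xf6
[3] flags=0000 EQ?F → skip
[4] flags=1000 → (cmp)
[5] flags=1000 CS?F → skip
[6] flags=1000 HI?F → skip
[7] flags=1001 → (cmp)
[8] flags=1001 GT?T → r5=0x94
[9] flags=1001 NE?T → r1=0xbb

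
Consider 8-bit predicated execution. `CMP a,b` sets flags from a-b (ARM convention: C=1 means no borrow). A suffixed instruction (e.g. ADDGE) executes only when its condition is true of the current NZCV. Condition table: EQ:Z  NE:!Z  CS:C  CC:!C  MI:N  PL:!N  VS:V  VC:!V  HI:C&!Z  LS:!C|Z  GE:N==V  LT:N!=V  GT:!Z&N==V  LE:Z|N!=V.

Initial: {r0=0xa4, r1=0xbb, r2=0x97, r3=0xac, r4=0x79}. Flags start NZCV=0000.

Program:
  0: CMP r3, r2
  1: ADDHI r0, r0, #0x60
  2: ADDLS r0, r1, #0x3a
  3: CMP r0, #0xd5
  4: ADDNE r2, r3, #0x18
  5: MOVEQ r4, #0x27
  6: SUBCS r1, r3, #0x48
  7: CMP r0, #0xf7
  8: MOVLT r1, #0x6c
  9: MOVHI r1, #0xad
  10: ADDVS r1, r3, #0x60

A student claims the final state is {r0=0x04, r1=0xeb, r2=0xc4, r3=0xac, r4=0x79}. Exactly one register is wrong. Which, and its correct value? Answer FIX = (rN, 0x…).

0: ✓ CMP  NZCV=0010
1: ✓ ADDHI  r0←0x04
2: · ADDLS
3: ✓ CMP  NZCV=0000
4: ✓ ADDNE  r2←0xc4
5: · MOVEQ
6: · SUBCS
7: ✓ CMP  NZCV=0000
8: · MOVLT
9: · MOVHI
10: · ADDVS

FIX = (r1, 0xbb)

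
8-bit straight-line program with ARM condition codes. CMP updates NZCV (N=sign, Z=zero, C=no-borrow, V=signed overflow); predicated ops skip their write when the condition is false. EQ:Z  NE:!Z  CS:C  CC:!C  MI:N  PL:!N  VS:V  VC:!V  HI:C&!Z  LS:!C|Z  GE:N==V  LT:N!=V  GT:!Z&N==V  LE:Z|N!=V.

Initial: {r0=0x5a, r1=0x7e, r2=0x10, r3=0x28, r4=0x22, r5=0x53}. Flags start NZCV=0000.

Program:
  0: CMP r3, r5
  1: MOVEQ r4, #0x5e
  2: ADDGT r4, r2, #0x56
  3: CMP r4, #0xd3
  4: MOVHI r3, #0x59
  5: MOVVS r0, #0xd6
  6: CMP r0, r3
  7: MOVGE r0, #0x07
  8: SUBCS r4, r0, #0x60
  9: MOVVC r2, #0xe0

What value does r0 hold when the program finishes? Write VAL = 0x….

VAL = 0x07

0: ✓ CMP  NZCV=1000
1: · MOVEQ
2: · ADDGT
3: ✓ CMP  NZCV=0000
4: · MOVHI
5: · MOVVS
6: ✓ CMP  NZCV=0010
7: ✓ MOVGE  r0←0x07
8: ✓ SUBCS  r4←0xa7
9: ✓ MOVVC  r2←0xe0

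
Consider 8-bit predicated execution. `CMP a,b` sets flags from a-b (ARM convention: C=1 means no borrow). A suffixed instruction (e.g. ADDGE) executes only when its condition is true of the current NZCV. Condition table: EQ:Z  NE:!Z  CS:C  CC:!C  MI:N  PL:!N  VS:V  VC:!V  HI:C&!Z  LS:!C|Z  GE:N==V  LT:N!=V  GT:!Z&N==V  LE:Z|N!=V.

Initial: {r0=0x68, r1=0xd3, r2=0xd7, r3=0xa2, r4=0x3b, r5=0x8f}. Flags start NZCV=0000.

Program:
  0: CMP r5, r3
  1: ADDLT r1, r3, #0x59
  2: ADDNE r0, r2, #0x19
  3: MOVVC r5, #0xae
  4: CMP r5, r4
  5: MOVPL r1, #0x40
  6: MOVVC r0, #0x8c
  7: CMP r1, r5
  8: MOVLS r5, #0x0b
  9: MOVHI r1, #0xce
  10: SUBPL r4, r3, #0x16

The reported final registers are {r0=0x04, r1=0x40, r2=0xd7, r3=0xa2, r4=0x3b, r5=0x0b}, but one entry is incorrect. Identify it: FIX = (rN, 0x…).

FIX = (r0, 0xf0)

0: ✓ CMP  NZCV=1000
1: ✓ ADDLT  r1←0xfb
2: ✓ ADDNE  r0←0xf0
3: ✓ MOVVC  r5←0xae
4: ✓ CMP  NZCV=0011
5: ✓ MOVPL  r1←0x40
6: · MOVVC
7: ✓ CMP  NZCV=1001
8: ✓ MOVLS  r5←0x0b
9: · MOVHI
10: · SUBPL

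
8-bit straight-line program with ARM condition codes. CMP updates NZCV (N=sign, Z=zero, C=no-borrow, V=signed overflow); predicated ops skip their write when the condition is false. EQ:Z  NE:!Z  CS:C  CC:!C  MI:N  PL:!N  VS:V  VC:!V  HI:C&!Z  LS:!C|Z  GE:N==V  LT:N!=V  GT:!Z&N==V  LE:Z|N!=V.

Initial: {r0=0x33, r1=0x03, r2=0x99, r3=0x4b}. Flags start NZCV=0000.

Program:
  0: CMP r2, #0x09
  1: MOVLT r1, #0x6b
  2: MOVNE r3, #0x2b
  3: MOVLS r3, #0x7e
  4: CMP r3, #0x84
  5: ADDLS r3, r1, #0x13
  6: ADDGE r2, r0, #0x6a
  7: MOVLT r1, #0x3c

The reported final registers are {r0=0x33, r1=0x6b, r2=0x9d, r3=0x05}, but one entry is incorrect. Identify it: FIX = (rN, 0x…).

FIX = (r3, 0x7e)

0: ✓ CMP  NZCV=1010
1: ✓ MOVLT  r1←0x6b
2: ✓ MOVNE  r3←0x2b
3: · MOVLS
4: ✓ CMP  NZCV=1001
5: ✓ ADDLS  r3←0x7e
6: ✓ ADDGE  r2←0x9d
7: · MOVLT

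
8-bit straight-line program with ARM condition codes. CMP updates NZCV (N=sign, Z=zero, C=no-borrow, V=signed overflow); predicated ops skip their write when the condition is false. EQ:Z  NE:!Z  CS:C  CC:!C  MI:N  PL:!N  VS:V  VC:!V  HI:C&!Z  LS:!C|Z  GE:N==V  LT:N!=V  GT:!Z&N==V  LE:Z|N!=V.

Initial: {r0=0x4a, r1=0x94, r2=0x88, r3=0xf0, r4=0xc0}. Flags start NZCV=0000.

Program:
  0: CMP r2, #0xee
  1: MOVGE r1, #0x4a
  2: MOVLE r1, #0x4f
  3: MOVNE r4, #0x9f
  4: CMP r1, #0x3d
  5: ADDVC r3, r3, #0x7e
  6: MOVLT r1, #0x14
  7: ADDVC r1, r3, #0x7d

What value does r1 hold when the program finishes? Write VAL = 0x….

0: ✓ CMP  NZCV=1000
1: · MOVGE
2: ✓ MOVLE  r1←0x4f
3: ✓ MOVNE  r4←0x9f
4: ✓ CMP  NZCV=0010
5: ✓ ADDVC  r3←0x6e
6: · MOVLT
7: ✓ ADDVC  r1←0xeb

VAL = 0xeb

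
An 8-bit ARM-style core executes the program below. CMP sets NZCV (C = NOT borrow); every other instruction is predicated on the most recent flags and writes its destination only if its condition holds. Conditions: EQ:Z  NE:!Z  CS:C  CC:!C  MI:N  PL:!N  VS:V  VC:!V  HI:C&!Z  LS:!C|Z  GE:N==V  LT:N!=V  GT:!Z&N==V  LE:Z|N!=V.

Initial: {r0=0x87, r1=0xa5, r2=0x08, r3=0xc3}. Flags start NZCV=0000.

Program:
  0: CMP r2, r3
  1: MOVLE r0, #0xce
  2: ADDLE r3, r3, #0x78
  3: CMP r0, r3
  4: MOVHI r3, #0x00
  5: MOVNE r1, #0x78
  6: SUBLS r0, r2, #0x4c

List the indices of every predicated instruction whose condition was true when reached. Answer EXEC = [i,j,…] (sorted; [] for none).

0: ✓ CMP  NZCV=0000
1: · MOVLE
2: · ADDLE
3: ✓ CMP  NZCV=1000
4: · MOVHI
5: ✓ MOVNE  r1←0x78
6: ✓ SUBLS  r0←0xbc

EXEC = [5,6]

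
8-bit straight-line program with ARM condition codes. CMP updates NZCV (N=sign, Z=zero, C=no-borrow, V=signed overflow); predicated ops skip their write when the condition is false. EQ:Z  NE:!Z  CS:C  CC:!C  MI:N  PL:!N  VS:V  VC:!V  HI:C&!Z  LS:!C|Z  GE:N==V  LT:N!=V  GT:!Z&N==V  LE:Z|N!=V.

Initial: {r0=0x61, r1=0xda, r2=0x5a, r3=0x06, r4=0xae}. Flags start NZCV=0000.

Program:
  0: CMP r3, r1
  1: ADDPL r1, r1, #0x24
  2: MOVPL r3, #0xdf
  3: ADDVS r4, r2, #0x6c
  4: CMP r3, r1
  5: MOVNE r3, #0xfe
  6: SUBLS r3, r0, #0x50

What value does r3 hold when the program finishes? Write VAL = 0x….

[0] flags=0000 → (cmp)
[1] flags=0000 PL?T → r1=0xfe
[2] flags=0000 PL?T → r3=0xdf
[3] flags=0000 VS?F → skip
[4] flags=1000 → (cmp)
[5] flags=1000 NE?T → r3=0xfe
[6] flags=1000 LS?T → r3=0x11

VAL = 0x11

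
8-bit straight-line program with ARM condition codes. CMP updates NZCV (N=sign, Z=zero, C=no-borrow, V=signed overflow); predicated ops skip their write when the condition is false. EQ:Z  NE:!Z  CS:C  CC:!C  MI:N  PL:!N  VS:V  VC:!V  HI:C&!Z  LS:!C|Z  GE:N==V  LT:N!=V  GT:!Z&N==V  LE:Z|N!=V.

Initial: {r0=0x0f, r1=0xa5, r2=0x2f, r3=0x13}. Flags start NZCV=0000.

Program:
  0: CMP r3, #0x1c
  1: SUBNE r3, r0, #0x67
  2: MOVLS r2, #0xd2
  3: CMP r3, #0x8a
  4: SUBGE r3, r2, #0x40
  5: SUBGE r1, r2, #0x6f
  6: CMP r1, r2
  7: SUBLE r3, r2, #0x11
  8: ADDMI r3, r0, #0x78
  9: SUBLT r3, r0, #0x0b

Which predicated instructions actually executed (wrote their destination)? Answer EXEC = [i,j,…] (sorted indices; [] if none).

EXEC = [1,2,4,5,8]

0: ✓ CMP  NZCV=1000
1: ✓ SUBNE  r3←0xa8
2: ✓ MOVLS  r2←0xd2
3: ✓ CMP  NZCV=0010
4: ✓ SUBGE  r3←0x92
5: ✓ SUBGE  r1←0x63
6: ✓ CMP  NZCV=1001
7: · SUBLE
8: ✓ ADDMI  r3←0x87
9: · SUBLT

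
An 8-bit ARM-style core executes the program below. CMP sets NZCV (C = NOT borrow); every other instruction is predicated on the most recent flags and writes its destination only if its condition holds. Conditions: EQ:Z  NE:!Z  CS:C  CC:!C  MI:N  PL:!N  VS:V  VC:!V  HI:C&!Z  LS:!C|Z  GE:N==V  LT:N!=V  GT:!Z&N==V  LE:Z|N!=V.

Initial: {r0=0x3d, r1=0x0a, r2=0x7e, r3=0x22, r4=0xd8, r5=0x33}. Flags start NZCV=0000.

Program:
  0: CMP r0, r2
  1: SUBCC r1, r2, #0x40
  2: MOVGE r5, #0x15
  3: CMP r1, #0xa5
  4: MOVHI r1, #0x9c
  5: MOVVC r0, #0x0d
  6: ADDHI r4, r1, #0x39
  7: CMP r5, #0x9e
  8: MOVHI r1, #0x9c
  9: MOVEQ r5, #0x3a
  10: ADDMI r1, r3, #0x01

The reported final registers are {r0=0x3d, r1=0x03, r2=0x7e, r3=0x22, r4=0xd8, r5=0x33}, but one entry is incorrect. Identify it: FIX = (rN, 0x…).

0: ✓ CMP  NZCV=1000
1: ✓ SUBCC  r1←0x3e
2: · MOVGE
3: ✓ CMP  NZCV=1001
4: · MOVHI
5: · MOVVC
6: · ADDHI
7: ✓ CMP  NZCV=1001
8: · MOVHI
9: · MOVEQ
10: ✓ ADDMI  r1←0x23

FIX = (r1, 0x23)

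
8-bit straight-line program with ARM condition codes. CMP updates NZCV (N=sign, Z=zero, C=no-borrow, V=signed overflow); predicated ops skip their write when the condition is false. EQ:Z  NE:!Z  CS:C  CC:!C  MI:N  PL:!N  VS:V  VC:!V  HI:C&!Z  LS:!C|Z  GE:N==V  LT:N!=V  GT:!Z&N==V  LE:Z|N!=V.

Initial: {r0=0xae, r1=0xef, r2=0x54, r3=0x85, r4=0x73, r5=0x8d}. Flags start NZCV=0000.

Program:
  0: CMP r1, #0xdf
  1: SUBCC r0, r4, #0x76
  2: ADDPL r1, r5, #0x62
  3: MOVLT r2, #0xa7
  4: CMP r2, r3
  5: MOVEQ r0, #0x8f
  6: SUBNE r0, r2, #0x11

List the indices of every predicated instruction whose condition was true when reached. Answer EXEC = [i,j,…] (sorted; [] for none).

EXEC = [2,6]

[0] flags=0010 → (cmp)
[1] flags=0010 CC?F → skip
[2] flags=0010 PL?T → r1=0xef
[3] flags=0010 LT?F → skip
[4] flags=1001 → (cmp)
[5] flags=1001 EQ?F → skip
[6] flags=1001 NE?T → r0=0x43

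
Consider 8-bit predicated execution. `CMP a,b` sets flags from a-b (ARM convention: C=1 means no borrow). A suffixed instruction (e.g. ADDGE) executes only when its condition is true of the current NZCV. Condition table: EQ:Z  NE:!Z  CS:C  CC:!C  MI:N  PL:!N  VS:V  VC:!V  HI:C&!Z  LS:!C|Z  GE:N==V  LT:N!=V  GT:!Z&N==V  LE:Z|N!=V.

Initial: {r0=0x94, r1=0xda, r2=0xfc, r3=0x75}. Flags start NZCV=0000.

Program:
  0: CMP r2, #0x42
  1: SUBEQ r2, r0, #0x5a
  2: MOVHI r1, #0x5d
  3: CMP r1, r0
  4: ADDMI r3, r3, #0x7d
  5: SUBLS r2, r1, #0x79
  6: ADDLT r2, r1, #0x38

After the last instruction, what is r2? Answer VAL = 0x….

VAL = 0xe4

[0] flags=1010 → (cmp)
[1] flags=1010 EQ?F → skip
[2] flags=1010 HI?T → r1=0x5d
[3] flags=1001 → (cmp)
[4] flags=1001 MI?T → r3=0xf2
[5] flags=1001 LS?T → r2=0xe4
[6] flags=1001 LT?F → skip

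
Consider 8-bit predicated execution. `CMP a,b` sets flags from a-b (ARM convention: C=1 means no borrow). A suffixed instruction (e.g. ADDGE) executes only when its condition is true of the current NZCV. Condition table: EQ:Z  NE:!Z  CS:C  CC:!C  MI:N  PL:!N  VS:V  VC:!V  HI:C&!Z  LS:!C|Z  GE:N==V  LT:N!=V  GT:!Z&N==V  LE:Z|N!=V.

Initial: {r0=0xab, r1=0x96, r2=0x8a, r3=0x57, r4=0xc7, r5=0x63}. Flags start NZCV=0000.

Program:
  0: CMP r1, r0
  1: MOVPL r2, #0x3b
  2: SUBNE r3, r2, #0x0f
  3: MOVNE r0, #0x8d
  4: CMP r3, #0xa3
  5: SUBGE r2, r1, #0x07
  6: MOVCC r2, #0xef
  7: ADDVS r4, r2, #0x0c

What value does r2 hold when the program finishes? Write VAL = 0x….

0: ✓ CMP  NZCV=1000
1: · MOVPL
2: ✓ SUBNE  r3←0x7b
3: ✓ MOVNE  r0←0x8d
4: ✓ CMP  NZCV=1001
5: ✓ SUBGE  r2←0x8f
6: ✓ MOVCC  r2←0xef
7: ✓ ADDVS  r4←0xfb

VAL = 0xef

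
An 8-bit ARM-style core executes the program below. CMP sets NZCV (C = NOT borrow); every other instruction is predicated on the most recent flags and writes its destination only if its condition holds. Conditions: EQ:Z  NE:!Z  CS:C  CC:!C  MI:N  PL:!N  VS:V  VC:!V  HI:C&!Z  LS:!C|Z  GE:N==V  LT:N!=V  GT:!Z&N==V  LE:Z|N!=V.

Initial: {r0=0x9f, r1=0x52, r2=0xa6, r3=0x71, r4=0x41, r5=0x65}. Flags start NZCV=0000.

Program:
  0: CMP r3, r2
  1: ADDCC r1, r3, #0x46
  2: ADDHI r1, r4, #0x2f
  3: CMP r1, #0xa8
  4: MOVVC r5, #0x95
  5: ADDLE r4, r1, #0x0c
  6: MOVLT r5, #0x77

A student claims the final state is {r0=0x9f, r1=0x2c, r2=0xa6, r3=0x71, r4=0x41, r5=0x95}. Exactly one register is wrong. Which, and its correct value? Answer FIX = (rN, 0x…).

FIX = (r1, 0xb7)

0: ✓ CMP  NZCV=1001
1: ✓ ADDCC  r1←0xb7
2: · ADDHI
3: ✓ CMP  NZCV=0010
4: ✓ MOVVC  r5←0x95
5: · ADDLE
6: · MOVLT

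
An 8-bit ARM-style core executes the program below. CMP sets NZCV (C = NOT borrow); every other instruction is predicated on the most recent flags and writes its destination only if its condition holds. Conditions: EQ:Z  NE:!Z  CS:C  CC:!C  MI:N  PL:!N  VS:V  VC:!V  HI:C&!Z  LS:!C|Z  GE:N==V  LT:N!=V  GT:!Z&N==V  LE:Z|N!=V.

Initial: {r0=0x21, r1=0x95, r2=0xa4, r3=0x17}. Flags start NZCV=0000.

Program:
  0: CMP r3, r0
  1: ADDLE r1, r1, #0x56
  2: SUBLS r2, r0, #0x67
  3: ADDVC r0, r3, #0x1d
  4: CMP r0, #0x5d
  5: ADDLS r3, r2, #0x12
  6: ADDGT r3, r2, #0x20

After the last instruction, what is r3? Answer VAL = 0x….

VAL = 0xcc

0: ✓ CMP  NZCV=1000
1: ✓ ADDLE  r1←0xeb
2: ✓ SUBLS  r2←0xba
3: ✓ ADDVC  r0←0x34
4: ✓ CMP  NZCV=1000
5: ✓ ADDLS  r3←0xcc
6: · ADDGT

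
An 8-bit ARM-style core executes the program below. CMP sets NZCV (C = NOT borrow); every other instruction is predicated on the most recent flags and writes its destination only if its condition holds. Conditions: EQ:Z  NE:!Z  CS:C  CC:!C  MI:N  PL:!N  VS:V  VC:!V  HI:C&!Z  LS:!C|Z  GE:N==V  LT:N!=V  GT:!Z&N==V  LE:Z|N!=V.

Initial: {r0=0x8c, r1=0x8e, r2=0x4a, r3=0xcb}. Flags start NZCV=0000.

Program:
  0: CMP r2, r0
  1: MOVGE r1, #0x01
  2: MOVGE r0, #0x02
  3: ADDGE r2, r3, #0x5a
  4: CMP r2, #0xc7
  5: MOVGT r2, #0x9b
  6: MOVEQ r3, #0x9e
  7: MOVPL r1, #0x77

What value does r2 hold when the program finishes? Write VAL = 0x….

VAL = 0x9b

0: ✓ CMP  NZCV=1001
1: ✓ MOVGE  r1←0x01
2: ✓ MOVGE  r0←0x02
3: ✓ ADDGE  r2←0x25
4: ✓ CMP  NZCV=0000
5: ✓ MOVGT  r2←0x9b
6: · MOVEQ
7: ✓ MOVPL  r1←0x77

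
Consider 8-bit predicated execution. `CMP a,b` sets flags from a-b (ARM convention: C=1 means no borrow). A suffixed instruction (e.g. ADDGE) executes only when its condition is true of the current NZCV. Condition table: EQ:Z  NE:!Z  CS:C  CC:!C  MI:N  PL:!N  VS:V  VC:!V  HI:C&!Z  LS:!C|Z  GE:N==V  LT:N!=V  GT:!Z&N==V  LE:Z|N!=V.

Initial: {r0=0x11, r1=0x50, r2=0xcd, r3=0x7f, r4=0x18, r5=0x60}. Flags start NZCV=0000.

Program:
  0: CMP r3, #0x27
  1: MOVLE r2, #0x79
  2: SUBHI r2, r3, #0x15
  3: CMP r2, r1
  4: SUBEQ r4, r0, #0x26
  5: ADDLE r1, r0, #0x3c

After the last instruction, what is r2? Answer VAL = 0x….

VAL = 0x6a

[0] flags=0010 → (cmp)
[1] flags=0010 LE?F → skip
[2] flags=0010 HI?T → r2=0x6a
[3] flags=0010 → (cmp)
[4] flags=0010 EQ?F → skip
[5] flags=0010 LE?F → skip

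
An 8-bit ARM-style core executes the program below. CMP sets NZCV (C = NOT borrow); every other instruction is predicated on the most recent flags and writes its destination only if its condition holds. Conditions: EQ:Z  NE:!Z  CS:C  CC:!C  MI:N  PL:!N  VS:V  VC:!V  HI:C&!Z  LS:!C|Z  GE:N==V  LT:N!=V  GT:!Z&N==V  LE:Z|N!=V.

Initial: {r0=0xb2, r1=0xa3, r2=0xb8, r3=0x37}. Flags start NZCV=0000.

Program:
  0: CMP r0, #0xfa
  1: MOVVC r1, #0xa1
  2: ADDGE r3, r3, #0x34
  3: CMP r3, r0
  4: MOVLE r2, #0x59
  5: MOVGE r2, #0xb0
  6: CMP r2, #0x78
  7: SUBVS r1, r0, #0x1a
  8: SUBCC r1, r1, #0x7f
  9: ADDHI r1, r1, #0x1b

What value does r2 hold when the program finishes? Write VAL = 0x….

[0] flags=1000 → (cmp)
[1] flags=1000 VC?T → r1=0xa1
[2] flags=1000 GE?F → skip
[3] flags=1001 → (cmp)
[4] flags=1001 LE?F → skip
[5] flags=1001 GE?T → r2=0xb0
[6] flags=0011 → (cmp)
[7] flags=0011 VS?T → r1=0x98
[8] flags=0011 CC?F → skip
[9] flags=0011 HI?T → r1=0xb3

VAL = 0xb0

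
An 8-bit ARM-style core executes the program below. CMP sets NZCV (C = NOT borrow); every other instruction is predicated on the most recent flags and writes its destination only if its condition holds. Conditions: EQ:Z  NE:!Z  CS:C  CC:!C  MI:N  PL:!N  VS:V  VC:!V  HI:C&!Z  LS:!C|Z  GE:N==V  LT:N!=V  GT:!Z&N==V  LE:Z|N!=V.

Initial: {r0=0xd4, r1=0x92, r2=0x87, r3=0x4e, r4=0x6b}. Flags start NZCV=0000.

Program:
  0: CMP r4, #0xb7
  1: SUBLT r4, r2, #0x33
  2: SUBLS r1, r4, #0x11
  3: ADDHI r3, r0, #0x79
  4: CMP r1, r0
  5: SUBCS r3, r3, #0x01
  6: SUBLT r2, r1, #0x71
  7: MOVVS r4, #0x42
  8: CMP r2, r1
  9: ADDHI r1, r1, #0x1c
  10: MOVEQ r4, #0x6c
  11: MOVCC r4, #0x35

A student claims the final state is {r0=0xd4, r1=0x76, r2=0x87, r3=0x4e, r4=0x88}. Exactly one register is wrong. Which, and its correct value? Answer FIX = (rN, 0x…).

0: ✓ CMP  NZCV=1001
1: · SUBLT
2: ✓ SUBLS  r1←0x5a
3: · ADDHI
4: ✓ CMP  NZCV=1001
5: · SUBCS
6: · SUBLT
7: ✓ MOVVS  r4←0x42
8: ✓ CMP  NZCV=0011
9: ✓ ADDHI  r1←0x76
10: · MOVEQ
11: · MOVCC

FIX = (r4, 0x42)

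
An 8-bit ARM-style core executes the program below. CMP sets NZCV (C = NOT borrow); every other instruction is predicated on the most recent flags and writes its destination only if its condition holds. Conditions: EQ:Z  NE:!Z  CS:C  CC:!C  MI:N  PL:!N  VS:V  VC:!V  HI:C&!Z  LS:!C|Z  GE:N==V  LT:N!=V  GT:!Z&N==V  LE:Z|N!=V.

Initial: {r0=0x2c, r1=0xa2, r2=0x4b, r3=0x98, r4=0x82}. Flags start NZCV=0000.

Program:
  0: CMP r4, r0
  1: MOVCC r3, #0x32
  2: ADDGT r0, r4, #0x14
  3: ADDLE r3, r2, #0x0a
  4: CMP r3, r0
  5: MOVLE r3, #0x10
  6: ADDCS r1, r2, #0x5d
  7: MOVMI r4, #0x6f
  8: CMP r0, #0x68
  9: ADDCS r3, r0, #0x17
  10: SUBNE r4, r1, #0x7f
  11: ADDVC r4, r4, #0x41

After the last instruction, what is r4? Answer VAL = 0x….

[0] flags=0011 → (cmp)
[1] flags=0011 CC?F → skip
[2] flags=0011 GT?F → skip
[3] flags=0011 LE?T → r3=0x55
[4] flags=0010 → (cmp)
[5] flags=0010 LE?F → skip
[6] flags=0010 CS?T → r1=0xa8
[7] flags=0010 MI?F → skip
[8] flags=1000 → (cmp)
[9] flags=1000 CS?F → skip
[10] flags=1000 NE?T → r4=0x29
[11] flags=1000 VC?T → r4=0x6a

VAL = 0x6a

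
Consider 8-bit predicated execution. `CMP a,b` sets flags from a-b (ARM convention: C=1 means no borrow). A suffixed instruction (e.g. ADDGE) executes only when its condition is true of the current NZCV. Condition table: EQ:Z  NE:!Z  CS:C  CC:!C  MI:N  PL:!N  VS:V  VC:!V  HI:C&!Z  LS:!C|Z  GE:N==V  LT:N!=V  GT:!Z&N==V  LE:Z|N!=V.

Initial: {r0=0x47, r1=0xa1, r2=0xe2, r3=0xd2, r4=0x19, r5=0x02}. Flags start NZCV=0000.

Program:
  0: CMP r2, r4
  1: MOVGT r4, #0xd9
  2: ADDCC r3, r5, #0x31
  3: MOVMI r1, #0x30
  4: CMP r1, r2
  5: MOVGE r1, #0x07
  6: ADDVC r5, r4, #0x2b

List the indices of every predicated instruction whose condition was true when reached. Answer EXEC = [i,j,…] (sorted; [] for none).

0: ✓ CMP  NZCV=1010
1: · MOVGT
2: · ADDCC
3: ✓ MOVMI  r1←0x30
4: ✓ CMP  NZCV=0000
5: ✓ MOVGE  r1←0x07
6: ✓ ADDVC  r5←0x44

EXEC = [3,5,6]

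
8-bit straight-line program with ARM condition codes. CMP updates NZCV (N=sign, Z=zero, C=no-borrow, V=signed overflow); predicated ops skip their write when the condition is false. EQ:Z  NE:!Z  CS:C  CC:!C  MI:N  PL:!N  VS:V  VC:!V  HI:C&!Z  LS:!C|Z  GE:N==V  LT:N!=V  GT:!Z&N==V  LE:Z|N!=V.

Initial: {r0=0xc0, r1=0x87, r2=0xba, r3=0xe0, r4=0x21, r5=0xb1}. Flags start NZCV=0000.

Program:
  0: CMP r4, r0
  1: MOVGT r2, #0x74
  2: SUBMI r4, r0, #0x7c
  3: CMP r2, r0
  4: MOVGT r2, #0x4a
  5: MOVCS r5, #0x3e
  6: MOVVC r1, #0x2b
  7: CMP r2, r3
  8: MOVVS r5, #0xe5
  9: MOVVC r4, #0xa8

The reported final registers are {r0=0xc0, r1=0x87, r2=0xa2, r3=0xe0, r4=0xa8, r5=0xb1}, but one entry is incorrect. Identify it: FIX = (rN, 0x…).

FIX = (r2, 0x4a)

0: ✓ CMP  NZCV=0000
1: ✓ MOVGT  r2←0x74
2: · SUBMI
3: ✓ CMP  NZCV=1001
4: ✓ MOVGT  r2←0x4a
5: · MOVCS
6: · MOVVC
7: ✓ CMP  NZCV=0000
8: · MOVVS
9: ✓ MOVVC  r4←0xa8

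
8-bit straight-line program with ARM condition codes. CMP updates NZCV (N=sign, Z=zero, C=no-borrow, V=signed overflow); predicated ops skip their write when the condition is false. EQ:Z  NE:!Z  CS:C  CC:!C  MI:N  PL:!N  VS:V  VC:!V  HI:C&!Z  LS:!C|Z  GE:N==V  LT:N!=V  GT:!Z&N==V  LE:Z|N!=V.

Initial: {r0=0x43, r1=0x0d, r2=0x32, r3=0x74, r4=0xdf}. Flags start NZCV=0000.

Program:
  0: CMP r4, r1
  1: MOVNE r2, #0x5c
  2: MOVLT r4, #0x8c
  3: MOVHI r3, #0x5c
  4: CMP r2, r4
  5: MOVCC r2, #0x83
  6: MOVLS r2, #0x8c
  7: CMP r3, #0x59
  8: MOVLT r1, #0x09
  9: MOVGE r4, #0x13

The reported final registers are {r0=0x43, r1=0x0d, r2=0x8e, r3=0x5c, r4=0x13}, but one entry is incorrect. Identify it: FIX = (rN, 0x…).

0: ✓ CMP  NZCV=1010
1: ✓ MOVNE  r2←0x5c
2: ✓ MOVLT  r4←0x8c
3: ✓ MOVHI  r3←0x5c
4: ✓ CMP  NZCV=1001
5: ✓ MOVCC  r2←0x83
6: ✓ MOVLS  r2←0x8c
7: ✓ CMP  NZCV=0010
8: · MOVLT
9: ✓ MOVGE  r4←0x13

FIX = (r2, 0x8c)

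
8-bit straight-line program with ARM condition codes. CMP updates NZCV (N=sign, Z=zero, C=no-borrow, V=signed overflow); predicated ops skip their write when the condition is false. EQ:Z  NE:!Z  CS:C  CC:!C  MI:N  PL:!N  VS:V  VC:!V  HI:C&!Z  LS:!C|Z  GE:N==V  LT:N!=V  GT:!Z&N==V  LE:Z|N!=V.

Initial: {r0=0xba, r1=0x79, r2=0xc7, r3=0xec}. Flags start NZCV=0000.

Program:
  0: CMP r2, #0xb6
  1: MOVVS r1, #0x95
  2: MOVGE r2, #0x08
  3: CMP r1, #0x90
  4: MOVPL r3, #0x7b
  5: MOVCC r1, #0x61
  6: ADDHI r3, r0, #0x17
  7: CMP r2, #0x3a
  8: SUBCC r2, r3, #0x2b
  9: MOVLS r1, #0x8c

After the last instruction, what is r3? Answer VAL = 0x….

[0] flags=0010 → (cmp)
[1] flags=0010 VS?F → skip
[2] flags=0010 GE?T → r2=0x08
[3] flags=1001 → (cmp)
[4] flags=1001 PL?F → skip
[5] flags=1001 CC?T → r1=0x61
[6] flags=1001 HI?F → skip
[7] flags=1000 → (cmp)
[8] flags=1000 CC?T → r2=0xc1
[9] flags=1000 LS?T → r1=0x8c

VAL = 0xec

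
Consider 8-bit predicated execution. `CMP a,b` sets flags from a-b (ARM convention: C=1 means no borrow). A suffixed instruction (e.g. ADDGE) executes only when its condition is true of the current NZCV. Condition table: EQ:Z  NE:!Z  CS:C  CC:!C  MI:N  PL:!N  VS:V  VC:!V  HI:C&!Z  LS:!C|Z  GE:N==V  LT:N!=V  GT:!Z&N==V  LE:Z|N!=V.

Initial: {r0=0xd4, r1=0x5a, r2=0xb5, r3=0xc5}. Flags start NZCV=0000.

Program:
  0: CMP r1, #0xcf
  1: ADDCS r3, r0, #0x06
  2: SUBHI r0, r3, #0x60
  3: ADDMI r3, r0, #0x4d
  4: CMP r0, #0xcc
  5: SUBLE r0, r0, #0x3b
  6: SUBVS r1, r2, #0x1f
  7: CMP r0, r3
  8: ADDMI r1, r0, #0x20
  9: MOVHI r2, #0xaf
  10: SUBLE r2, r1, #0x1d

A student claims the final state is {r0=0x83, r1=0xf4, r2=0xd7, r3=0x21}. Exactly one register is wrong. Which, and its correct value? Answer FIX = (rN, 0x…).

FIX = (r0, 0xd4)

[0] flags=1001 → (cmp)
[1] flags=1001 CS?F → skip
[2] flags=1001 HI?F → skip
[3] flags=1001 MI?T → r3=0x21
[4] flags=0010 → (cmp)
[5] flags=0010 LE?F → skip
[6] flags=0010 VS?F → skip
[7] flags=1010 → (cmp)
[8] flags=1010 MI?T → r1=0xf4
[9] flags=1010 HI?T → r2=0xaf
[10] flags=1010 LE?T → r2=0xd7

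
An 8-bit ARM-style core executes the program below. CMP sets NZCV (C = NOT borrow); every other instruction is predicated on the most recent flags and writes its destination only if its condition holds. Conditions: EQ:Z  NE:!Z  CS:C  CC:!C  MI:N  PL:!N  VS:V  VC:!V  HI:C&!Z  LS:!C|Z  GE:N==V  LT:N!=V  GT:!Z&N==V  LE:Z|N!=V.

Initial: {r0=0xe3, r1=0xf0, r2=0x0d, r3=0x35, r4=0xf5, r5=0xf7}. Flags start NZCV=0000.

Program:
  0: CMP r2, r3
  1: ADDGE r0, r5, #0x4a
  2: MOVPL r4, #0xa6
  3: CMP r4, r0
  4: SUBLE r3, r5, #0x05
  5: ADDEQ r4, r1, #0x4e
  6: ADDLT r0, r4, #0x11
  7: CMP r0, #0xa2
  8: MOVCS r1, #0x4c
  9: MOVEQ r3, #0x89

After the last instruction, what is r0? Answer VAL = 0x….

[0] flags=1000 → (cmp)
[1] flags=1000 GE?F → skip
[2] flags=1000 PL?F → skip
[3] flags=0010 → (cmp)
[4] flags=0010 LE?F → skip
[5] flags=0010 EQ?F → skip
[6] flags=0010 LT?F → skip
[7] flags=0010 → (cmp)
[8] flags=0010 CS?T → r1=0x4c
[9] flags=0010 EQ?F → skip

VAL = 0xe3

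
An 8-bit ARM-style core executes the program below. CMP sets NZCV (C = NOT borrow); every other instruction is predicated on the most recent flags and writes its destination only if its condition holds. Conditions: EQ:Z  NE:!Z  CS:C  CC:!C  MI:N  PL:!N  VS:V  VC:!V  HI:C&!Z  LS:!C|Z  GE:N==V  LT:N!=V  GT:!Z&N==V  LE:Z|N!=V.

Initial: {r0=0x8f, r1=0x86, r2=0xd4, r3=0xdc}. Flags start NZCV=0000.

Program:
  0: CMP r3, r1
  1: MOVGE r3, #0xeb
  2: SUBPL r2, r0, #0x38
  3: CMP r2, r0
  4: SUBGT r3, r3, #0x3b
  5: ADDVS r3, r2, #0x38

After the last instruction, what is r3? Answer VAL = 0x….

VAL = 0x8f

[0] flags=0010 → (cmp)
[1] flags=0010 GE?T → r3=0xeb
[2] flags=0010 PL?T → r2=0x57
[3] flags=1001 → (cmp)
[4] flags=1001 GT?T → r3=0xb0
[5] flags=1001 VS?T → r3=0x8f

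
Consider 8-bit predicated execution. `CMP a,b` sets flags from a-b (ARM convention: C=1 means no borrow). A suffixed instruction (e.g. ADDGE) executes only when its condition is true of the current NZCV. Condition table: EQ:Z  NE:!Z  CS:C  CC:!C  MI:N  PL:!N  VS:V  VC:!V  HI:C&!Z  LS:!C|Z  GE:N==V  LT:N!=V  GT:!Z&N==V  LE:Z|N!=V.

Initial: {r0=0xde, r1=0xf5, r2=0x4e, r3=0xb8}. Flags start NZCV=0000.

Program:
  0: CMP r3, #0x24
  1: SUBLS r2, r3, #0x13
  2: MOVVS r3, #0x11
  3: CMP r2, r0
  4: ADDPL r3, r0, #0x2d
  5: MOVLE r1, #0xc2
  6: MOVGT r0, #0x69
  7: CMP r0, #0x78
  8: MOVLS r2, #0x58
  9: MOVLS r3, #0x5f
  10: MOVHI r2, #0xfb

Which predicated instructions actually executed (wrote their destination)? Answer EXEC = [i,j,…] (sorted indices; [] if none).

EXEC = [4,6,8,9]

0: ✓ CMP  NZCV=1010
1: · SUBLS
2: · MOVVS
3: ✓ CMP  NZCV=0000
4: ✓ ADDPL  r3←0x0b
5: · MOVLE
6: ✓ MOVGT  r0←0x69
7: ✓ CMP  NZCV=1000
8: ✓ MOVLS  r2←0x58
9: ✓ MOVLS  r3←0x5f
10: · MOVHI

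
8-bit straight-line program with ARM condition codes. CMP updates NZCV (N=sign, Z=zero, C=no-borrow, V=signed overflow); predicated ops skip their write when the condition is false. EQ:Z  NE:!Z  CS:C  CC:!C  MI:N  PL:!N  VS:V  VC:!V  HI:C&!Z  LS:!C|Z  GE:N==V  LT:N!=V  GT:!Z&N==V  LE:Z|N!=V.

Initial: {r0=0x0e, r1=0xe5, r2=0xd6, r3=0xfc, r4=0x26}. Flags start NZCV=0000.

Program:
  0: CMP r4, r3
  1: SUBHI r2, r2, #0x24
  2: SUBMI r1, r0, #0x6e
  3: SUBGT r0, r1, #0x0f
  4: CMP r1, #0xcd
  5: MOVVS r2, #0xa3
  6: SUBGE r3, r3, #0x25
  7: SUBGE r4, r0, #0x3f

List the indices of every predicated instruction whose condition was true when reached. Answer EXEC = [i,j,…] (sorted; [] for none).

EXEC = [3,6,7]

[0] flags=0000 → (cmp)
[1] flags=0000 HI?F → skip
[2] flags=0000 MI?F → skip
[3] flags=0000 GT?T → r0=0xd6
[4] flags=0010 → (cmp)
[5] flags=0010 VS?F → skip
[6] flags=0010 GE?T → r3=0xd7
[7] flags=0010 GE?T → r4=0x97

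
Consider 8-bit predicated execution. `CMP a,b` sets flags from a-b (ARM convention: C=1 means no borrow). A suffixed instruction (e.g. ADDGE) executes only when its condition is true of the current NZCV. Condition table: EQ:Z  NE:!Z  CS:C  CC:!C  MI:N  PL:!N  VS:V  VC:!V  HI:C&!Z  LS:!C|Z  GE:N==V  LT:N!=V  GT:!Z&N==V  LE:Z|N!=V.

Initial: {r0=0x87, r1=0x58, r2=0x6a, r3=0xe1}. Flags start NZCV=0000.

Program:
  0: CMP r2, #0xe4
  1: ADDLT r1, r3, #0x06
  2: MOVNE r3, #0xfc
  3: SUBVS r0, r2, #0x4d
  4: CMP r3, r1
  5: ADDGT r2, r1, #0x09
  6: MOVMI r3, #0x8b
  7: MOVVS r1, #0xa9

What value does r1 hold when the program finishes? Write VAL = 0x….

VAL = 0x58

0: ✓ CMP  NZCV=1001
1: · ADDLT
2: ✓ MOVNE  r3←0xfc
3: ✓ SUBVS  r0←0x1d
4: ✓ CMP  NZCV=1010
5: · ADDGT
6: ✓ MOVMI  r3←0x8b
7: · MOVVS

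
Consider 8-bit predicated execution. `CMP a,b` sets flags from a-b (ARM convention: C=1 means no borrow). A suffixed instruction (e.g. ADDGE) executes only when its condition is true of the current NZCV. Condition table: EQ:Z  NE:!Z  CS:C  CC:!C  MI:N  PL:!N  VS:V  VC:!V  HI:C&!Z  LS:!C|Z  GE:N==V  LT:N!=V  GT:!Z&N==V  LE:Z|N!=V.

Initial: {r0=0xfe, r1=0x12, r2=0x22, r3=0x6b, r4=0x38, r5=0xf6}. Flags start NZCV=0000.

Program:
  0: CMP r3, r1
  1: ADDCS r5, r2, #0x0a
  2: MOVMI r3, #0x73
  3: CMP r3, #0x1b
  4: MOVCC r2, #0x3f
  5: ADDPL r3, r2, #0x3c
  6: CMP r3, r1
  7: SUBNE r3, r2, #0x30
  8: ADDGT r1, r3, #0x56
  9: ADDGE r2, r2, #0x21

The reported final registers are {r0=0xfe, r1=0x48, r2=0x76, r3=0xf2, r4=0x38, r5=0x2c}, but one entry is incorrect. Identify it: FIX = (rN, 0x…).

FIX = (r2, 0x43)

0: ✓ CMP  NZCV=0010
1: ✓ ADDCS  r5←0x2c
2: · MOVMI
3: ✓ CMP  NZCV=0010
4: · MOVCC
5: ✓ ADDPL  r3←0x5e
6: ✓ CMP  NZCV=0010
7: ✓ SUBNE  r3←0xf2
8: ✓ ADDGT  r1←0x48
9: ✓ ADDGE  r2←0x43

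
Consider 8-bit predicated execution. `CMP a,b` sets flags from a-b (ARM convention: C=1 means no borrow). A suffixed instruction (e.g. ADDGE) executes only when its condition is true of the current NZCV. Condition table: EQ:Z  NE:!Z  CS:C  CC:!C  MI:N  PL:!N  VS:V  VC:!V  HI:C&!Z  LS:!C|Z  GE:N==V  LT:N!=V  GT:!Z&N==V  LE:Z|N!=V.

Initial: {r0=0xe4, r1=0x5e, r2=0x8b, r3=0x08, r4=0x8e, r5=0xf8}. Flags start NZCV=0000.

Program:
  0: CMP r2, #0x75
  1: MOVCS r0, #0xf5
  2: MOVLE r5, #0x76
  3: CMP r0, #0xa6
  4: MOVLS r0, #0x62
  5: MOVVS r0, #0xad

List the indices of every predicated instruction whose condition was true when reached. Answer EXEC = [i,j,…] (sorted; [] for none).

[0] flags=0011 → (cmp)
[1] flags=0011 CS?T → r0=0xf5
[2] flags=0011 LE?T → r5=0x76
[3] flags=0010 → (cmp)
[4] flags=0010 LS?F → skip
[5] flags=0010 VS?F → skip

EXEC = [1,2]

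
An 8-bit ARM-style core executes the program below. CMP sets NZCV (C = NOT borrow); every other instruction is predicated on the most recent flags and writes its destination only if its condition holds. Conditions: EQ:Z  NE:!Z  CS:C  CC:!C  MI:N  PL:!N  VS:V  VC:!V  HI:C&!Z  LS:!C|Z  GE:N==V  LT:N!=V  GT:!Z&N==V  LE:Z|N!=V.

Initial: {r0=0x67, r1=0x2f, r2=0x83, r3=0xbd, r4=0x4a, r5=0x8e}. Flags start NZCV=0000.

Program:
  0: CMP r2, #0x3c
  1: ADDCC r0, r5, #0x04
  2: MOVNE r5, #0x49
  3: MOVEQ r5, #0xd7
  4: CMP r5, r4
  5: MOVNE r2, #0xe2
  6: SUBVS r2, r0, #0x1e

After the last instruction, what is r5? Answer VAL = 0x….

0: ✓ CMP  NZCV=0011
1: · ADDCC
2: ✓ MOVNE  r5←0x49
3: · MOVEQ
4: ✓ CMP  NZCV=1000
5: ✓ MOVNE  r2←0xe2
6: · SUBVS

VAL = 0x49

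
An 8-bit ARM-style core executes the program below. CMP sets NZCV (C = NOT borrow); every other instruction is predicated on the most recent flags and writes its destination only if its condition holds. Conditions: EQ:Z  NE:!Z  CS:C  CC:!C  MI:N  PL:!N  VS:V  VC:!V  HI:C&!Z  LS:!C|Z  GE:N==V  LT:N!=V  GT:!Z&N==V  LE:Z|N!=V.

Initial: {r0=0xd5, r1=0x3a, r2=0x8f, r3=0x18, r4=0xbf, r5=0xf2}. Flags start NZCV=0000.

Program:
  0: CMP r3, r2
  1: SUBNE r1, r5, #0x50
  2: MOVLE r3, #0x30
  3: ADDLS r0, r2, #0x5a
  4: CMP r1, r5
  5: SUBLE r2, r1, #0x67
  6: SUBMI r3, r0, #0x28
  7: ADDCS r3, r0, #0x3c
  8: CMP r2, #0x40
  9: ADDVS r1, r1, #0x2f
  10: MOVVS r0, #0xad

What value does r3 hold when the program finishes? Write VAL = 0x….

VAL = 0xc1

[0] flags=1001 → (cmp)
[1] flags=1001 NE?T → r1=0xa2
[2] flags=1001 LE?F → skip
[3] flags=1001 LS?T → r0=0xe9
[4] flags=1000 → (cmp)
[5] flags=1000 LE?T → r2=0x3b
[6] flags=1000 MI?T → r3=0xc1
[7] flags=1000 CS?F → skip
[8] flags=1000 → (cmp)
[9] flags=1000 VS?F → skip
[10] flags=1000 VS?F → skip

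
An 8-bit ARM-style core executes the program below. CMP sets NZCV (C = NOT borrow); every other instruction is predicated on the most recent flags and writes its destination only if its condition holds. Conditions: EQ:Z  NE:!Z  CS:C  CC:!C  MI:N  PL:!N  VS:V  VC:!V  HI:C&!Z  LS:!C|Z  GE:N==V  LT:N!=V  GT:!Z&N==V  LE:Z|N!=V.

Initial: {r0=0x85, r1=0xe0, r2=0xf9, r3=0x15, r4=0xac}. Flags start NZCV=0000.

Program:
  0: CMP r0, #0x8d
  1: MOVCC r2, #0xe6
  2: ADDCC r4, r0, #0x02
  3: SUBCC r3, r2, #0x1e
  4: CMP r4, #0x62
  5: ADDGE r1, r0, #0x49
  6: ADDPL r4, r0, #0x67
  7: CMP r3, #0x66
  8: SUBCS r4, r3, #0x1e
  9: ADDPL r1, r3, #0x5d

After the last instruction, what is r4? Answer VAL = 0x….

VAL = 0xaa

0: ✓ CMP  NZCV=1000
1: ✓ MOVCC  r2←0xe6
2: ✓ ADDCC  r4←0x87
3: ✓ SUBCC  r3←0xc8
4: ✓ CMP  NZCV=0011
5: · ADDGE
6: ✓ ADDPL  r4←0xec
7: ✓ CMP  NZCV=0011
8: ✓ SUBCS  r4←0xaa
9: ✓ ADDPL  r1←0x25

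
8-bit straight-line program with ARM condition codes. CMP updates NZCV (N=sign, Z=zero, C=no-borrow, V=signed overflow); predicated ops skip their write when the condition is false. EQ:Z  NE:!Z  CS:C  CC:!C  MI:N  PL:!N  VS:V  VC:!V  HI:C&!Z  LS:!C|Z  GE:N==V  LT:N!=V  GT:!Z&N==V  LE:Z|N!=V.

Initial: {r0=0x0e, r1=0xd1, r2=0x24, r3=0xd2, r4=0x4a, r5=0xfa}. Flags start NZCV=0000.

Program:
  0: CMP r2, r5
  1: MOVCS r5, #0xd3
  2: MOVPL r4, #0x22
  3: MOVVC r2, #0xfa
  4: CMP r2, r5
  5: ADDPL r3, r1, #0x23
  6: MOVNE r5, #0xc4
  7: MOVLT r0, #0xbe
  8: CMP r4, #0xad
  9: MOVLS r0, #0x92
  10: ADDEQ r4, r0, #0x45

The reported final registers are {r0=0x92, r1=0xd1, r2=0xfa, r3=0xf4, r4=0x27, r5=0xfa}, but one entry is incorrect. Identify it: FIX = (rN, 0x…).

FIX = (r4, 0x22)

[0] flags=0000 → (cmp)
[1] flags=0000 CS?F → skip
[2] flags=0000 PL?T → r4=0x22
[3] flags=0000 VC?T → r2=0xfa
[4] flags=0110 → (cmp)
[5] flags=0110 PL?T → r3=0xf4
[6] flags=0110 NE?F → skip
[7] flags=0110 LT?F → skip
[8] flags=0000 → (cmp)
[9] flags=0000 LS?T → r0=0x92
[10] flags=0000 EQ?F → skip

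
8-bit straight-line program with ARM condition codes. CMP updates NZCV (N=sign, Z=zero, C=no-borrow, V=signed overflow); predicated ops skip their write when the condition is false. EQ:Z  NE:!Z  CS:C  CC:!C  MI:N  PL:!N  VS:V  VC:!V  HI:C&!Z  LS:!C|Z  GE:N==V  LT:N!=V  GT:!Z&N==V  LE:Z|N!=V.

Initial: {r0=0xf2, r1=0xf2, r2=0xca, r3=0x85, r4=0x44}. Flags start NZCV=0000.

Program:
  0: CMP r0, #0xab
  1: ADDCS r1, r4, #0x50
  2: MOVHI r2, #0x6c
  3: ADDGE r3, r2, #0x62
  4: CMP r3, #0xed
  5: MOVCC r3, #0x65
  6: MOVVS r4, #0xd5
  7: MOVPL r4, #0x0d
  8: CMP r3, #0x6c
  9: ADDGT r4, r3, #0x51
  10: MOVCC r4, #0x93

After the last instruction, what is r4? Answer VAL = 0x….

VAL = 0x93

0: ✓ CMP  NZCV=0010
1: ✓ ADDCS  r1←0x94
2: ✓ MOVHI  r2←0x6c
3: ✓ ADDGE  r3←0xce
4: ✓ CMP  NZCV=1000
5: ✓ MOVCC  r3←0x65
6: · MOVVS
7: · MOVPL
8: ✓ CMP  NZCV=1000
9: · ADDGT
10: ✓ MOVCC  r4←0x93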